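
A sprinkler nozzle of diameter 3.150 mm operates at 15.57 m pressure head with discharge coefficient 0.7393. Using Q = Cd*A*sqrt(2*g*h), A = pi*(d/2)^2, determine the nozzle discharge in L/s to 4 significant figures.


A = pi*(3.150e-3/2)^2 = 7.79311e-06 m^2
Q = 0.7393 * 7.79311e-06 * sqrt(2*9.81*15.57) * 1000 = 0.1007 L/s
Therefore the nozzle discharge = 0.1007 L/s.


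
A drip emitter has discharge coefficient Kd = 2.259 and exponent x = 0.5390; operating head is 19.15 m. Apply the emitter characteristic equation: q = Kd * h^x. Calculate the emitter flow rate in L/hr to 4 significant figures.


q = 2.259 * 19.15^0.5390 = 11.09 L/hr
Therefore the emitter flow rate = 11.09 L/hr.


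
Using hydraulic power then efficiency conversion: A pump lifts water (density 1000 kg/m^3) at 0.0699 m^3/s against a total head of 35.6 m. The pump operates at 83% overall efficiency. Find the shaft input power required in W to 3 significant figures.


Approach: apply hydraulic power then efficiency conversion, P = rho*g*Q*H; P_in = P/eta.
Step 1 — hydraulic power (P = rho*g*Q*H):
  P = 1000 * 9.81 * 0.0699 * 35.6 = 24412 W
Step 2 — input power: P_in = P/eta = 24412 / 0.83 = 29400 W
Therefore the shaft input power required = 29400 W.


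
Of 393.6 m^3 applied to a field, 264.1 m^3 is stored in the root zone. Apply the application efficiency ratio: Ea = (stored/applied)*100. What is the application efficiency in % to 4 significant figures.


Ea = (264.1/393.6)*100 = 67.10 %
Therefore the application efficiency = 67.10 %.


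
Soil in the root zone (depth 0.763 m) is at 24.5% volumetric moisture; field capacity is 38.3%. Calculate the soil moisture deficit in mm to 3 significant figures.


Approach: apply the soil moisture deficit relation, SMD = (FC - theta)/100 * depth * 1000.
SMD = (38.3 - 24.5)/100 * 0.763 * 1000 = 105 mm
Therefore the soil moisture deficit = 105 mm.


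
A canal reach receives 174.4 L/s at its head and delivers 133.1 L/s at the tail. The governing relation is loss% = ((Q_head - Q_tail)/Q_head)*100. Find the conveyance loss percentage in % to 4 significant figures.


loss = ((174.4 - 133.1)/174.4)*100 = 23.68 %
Therefore the conveyance loss percentage = 23.68 %.


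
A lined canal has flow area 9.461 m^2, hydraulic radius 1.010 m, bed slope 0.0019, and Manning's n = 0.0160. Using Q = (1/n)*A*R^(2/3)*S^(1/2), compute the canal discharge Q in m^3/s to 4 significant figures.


Q = (1/0.0160) * 9.461 * 1.010^(2/3) * 0.0019^(1/2) = 25.95 m^3/s
Therefore the canal discharge Q = 25.95 m^3/s.


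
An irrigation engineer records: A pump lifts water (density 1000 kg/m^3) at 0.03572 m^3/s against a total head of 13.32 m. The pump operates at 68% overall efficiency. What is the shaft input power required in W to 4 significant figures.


Approach: apply hydraulic power then efficiency conversion, P = rho*g*Q*H; P_in = P/eta.
Step 1 — hydraulic power (P = rho*g*Q*H):
  P = 1000 * 9.81 * 0.03572 * 13.32 = 4667.50 W
Step 2 — input power: P_in = P/eta = 4667.50 / 0.68 = 6864 W
Therefore the shaft input power required = 6864 W.


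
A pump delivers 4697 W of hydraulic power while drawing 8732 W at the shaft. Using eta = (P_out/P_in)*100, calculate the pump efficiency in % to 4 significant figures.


eta = (4697 / 8732) * 100 = 53.79 %
Therefore the pump efficiency = 53.79 %.


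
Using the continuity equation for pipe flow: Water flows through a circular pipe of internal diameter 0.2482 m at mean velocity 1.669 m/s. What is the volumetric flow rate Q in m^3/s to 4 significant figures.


Approach: apply the continuity equation for pipe flow, Q = A * v with A = pi*(D/2)^2.
A = pi*(0.2482/2)^2 = 0.0483831 m^2
Q = 0.0483831 * 1.669 = 0.08075 m^3/s
Therefore the volumetric flow rate Q = 0.08075 m^3/s.


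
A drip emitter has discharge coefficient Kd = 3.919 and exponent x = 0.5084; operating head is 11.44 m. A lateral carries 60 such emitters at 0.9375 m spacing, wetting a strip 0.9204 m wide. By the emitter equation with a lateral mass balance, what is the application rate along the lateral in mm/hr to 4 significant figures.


Approach: apply the emitter equation with a lateral mass balance, q = Kd*h^x; Q = n*q; rate = Q/(n*spacing*width).
Step 1 — single emitter flow (q = Kd*h^x):
  q = 3.919 * 11.44^0.5084 = 13.5294 L/hr
Step 2 — total lateral flow: Q = 60 * 13.5294 = 811.765 L/hr
Step 3 — wetted area: A = 60 * 0.9375 * 0.9204 = 51.7725 m^2
Step 4 — application rate: Q/A = 811.765/51.7725 = 15.68 mm/hr
Therefore the application rate along the lateral = 15.68 mm/hr.


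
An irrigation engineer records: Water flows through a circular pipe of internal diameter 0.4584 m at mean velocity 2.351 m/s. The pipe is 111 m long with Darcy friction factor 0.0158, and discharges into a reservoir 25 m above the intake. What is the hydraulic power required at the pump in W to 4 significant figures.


Approach: apply continuity + Darcy-Weisbach + hydraulic power, Q = A*v; hf = f*(L/D)*(v^2/(2g)); H = static + hf; P = rho*g*Q*H.
Step 1 — flow rate (continuity, Q = A*v):
  A = pi*(0.4584/2)^2 = 0.165036 m^2
  Q = 0.165036 * 2.351 = 0.388000 m^3/s
Step 2 — friction head loss (Darcy-Weisbach):
  hf = 0.0158 * (111/0.4584) * (2.351^2 / (2*9.81))
  hf = 1.07781 m
Step 3 — total head: H = 25 + 1.07781 = 26.0778 m
Step 4 — hydraulic power (P = rho*g*Q*H):
  P = 1000 * 9.81 * 0.388000 * 26.0778 = 99260 W
Therefore the hydraulic power required at the pump = 99260 W.


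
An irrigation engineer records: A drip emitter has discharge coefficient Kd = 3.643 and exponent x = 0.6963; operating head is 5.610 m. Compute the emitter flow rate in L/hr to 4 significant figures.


Approach: apply the emitter characteristic equation, q = Kd * h^x.
q = 3.643 * 5.610^0.6963 = 12.10 L/hr
Therefore the emitter flow rate = 12.10 L/hr.


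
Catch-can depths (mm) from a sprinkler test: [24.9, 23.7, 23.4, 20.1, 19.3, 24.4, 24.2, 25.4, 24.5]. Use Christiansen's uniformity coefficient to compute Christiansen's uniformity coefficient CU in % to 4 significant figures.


Approach: apply Christiansen's uniformity coefficient, CU = (1 - mean_abs_deviation/mean)*100.
mean = 23.3222 mm
mean |d_i - mean| = 1.60988 mm
CU = (1 - 1.60988/23.3222)*100 = 93.10 %
Therefore Christiansen's uniformity coefficient CU = 93.10 %.


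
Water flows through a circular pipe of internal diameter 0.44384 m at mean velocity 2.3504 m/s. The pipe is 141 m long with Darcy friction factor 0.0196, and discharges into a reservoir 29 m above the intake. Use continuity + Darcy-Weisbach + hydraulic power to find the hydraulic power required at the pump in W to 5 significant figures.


Approach: apply continuity + Darcy-Weisbach + hydraulic power, Q = A*v; hf = f*(L/D)*(v^2/(2g)); H = static + hf; P = rho*g*Q*H.
Step 1 — flow rate (continuity, Q = A*v):
  A = pi*(0.44384/2)^2 = 0.1547187 m^2
  Q = 0.1547187 * 2.3504 = 0.3636508 m^3/s
Step 2 — friction head loss (Darcy-Weisbach):
  hf = 0.0196 * (141/0.44384) * (2.3504^2 / (2*9.81))
  hf = 1.753207 m
Step 3 — total head: H = 29 + 1.753207 = 30.75321 m
Step 4 — hydraulic power (P = rho*g*Q*H):
  P = 1000 * 9.81 * 0.3636508 * 30.75321 = 109710 W
Therefore the hydraulic power required at the pump = 109710 W.


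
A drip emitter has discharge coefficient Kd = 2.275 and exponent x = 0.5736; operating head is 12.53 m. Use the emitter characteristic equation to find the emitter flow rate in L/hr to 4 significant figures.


Approach: apply the emitter characteristic equation, q = Kd * h^x.
q = 2.275 * 12.53^0.5736 = 9.700 L/hr
Therefore the emitter flow rate = 9.700 L/hr.


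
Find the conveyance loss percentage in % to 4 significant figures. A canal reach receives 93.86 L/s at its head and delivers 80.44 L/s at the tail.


Approach: apply the conveyance loss ratio, loss% = ((Q_head - Q_tail)/Q_head)*100.
loss = ((93.86 - 80.44)/93.86)*100 = 14.30 %
Therefore the conveyance loss percentage = 14.30 %.


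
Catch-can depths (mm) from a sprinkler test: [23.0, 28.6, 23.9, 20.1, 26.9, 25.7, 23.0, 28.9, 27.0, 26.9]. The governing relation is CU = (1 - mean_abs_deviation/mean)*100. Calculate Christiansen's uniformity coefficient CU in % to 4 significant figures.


mean = 25.4000 mm
mean |d_i - mean| = 2.32000 mm
CU = (1 - 2.32000/25.4000)*100 = 90.87 %
Therefore Christiansen's uniformity coefficient CU = 90.87 %.


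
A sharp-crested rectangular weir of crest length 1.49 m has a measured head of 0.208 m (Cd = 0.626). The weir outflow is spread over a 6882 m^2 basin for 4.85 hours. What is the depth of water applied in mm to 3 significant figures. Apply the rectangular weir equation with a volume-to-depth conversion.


Approach: apply the rectangular weir equation with a volume-to-depth conversion, Q = (2/3)*Cd*L*sqrt(2g)*H^1.5; d = Q*t/A * 1000.
Step 1 — weir discharge:
  Q = (2/3)*0.626*1.49*sqrt(2*9.81)*0.208^1.5 = 0.26128 m^3/s
Step 2 — volume: V = 0.26128 * 4.85*3600 = 4562.0 m^3
Step 3 — depth: d = V/A * 1000 = 4562.0/6882 * 1000 = 663 mm
Therefore the depth of water applied = 663 mm.


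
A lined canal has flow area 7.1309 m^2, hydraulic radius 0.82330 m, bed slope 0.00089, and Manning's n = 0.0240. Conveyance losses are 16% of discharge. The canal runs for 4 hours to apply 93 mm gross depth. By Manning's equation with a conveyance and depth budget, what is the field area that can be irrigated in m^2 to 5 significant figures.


Approach: apply Manning's equation with a conveyance and depth budget, Q = (1/n)*A*R^(2/3)*S^(1/2); Q_field = Q*(1-loss); Area = Q_field*t/(d/1000).
Step 1 — canal discharge (Manning's equation):
  Q = (1/0.0240) * 7.1309 * 0.82330^(2/3) * 0.00089^(1/2) = 7.786343 m^3/s
Step 2 — delivered flow: Q_field = 7.786343*(1 - 16/100) = 6.540528 m^3/s
Step 3 — volume delivered: V = 6.540528 * 4*3600 = 94183.60 m^3
Step 4 — area served: A = V / (depth/1000) = 94183.60 / 0.093 = 1012700 m^2
Therefore the field area that can be irrigated = 1012700 m^2.


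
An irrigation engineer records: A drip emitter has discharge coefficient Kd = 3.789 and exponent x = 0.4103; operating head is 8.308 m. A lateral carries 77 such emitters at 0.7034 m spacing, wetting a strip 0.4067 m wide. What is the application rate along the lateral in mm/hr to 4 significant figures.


Approach: apply the emitter equation with a lateral mass balance, q = Kd*h^x; Q = n*q; rate = Q/(n*spacing*width).
Step 1 — single emitter flow (q = Kd*h^x):
  q = 3.789 * 8.308^0.4103 = 9.03221 L/hr
Step 2 — total lateral flow: Q = 77 * 9.03221 = 695.480 L/hr
Step 3 — wetted area: A = 77 * 0.7034 * 0.4067 = 22.0276 m^2
Step 4 — application rate: Q/A = 695.480/22.0276 = 31.57 mm/hr
Therefore the application rate along the lateral = 31.57 mm/hr.


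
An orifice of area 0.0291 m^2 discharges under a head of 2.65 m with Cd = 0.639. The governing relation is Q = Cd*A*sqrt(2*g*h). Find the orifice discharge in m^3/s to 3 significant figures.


Q = 0.639 * 0.0291 * sqrt(2*9.81*2.65) = 0.134 m^3/s
Therefore the orifice discharge = 0.134 m^3/s.


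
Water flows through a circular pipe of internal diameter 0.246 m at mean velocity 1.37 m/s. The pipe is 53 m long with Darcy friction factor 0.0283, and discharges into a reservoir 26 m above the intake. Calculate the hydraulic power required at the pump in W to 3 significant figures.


Approach: apply continuity + Darcy-Weisbach + hydraulic power, Q = A*v; hf = f*(L/D)*(v^2/(2g)); H = static + hf; P = rho*g*Q*H.
Step 1 — flow rate (continuity, Q = A*v):
  A = pi*(0.246/2)^2 = 0.047529 m^2
  Q = 0.047529 * 1.37 = 0.065115 m^3/s
Step 2 — friction head loss (Darcy-Weisbach):
  hf = 0.0283 * (53/0.246) * (1.37^2 / (2*9.81))
  hf = 0.58327 m
Step 3 — total head: H = 26 + 0.58327 = 26.583 m
Step 4 — hydraulic power (P = rho*g*Q*H):
  P = 1000 * 9.81 * 0.065115 * 26.583 = 17000 W
Therefore the hydraulic power required at the pump = 17000 W.


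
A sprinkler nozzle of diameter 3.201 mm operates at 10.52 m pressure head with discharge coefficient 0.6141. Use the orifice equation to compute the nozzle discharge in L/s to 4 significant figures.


Approach: apply the orifice equation, Q = Cd*A*sqrt(2*g*h), A = pi*(d/2)^2.
A = pi*(3.201e-3/2)^2 = 8.04750e-06 m^2
Q = 0.6141 * 8.04750e-06 * sqrt(2*9.81*10.52) * 1000 = 0.07100 L/s
Therefore the nozzle discharge = 0.07100 L/s.


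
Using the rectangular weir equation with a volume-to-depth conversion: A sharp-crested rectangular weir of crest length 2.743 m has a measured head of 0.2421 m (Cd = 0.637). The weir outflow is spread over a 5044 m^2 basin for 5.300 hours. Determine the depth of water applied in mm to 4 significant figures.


Approach: apply the rectangular weir equation with a volume-to-depth conversion, Q = (2/3)*Cd*L*sqrt(2g)*H^1.5; d = Q*t/A * 1000.
Step 1 — weir discharge:
  Q = (2/3)*0.637*2.743*sqrt(2*9.81)*0.2421^1.5 = 0.614633 m^3/s
Step 2 — volume: V = 0.614633 * 5.300*3600 = 11727.2 m^3
Step 3 — depth: d = V/A * 1000 = 11727.2/5044 * 1000 = 2325 mm
Therefore the depth of water applied = 2325 mm.


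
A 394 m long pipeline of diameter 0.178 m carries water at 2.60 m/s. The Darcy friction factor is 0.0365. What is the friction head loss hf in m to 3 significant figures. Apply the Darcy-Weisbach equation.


Approach: apply the Darcy-Weisbach equation, hf = f*(L/D)*(v^2/(2g)).
hf = 0.0365 * (394/0.178) * (2.60^2 / (2*9.81))
hf = 27.8 m
Therefore the friction head loss hf = 27.8 m.


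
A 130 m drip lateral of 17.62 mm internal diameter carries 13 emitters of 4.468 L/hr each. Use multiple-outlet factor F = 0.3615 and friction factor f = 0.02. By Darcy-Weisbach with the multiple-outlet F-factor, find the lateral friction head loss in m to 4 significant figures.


Approach: apply Darcy-Weisbach with the multiple-outlet F-factor, Q = n*q/(3600*1000) m^3/s; v = Q/A; hf = F*f*(L/D)*(v^2/(2g)).
Q = 13*4.468/(3600*1000) = 1.61344e-05 m^3/s
A = pi*(17.62e-3/2)^2 = 2.43838e-04 m^2, so v = Q/A = 0.0661687 m/s
hf = 0.3615*0.02*(130/0.01762)*(0.0661687^2/(2*9.81)) = 0.01190 m
Therefore the lateral friction head loss = 0.01190 m.


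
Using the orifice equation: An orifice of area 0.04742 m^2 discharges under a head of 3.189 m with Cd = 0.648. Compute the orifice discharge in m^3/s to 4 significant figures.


Approach: apply the orifice equation, Q = Cd*A*sqrt(2*g*h).
Q = 0.648 * 0.04742 * sqrt(2*9.81*3.189) = 0.2431 m^3/s
Therefore the orifice discharge = 0.2431 m^3/s.


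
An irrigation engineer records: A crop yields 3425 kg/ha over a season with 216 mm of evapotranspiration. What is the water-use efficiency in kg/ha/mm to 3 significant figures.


Approach: apply the water-use efficiency ratio, WUE = yield/ET.
WUE = 3425 / 216 = 15.9 kg/ha/mm
Therefore the water-use efficiency = 15.9 kg/ha/mm.


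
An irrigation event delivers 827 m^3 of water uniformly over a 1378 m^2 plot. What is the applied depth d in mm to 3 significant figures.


Approach: apply depth from volume over area, d = (V/A)*1000.
d = (827 / 1378) * 1000 = 600 mm
Therefore the applied depth d = 600 mm.


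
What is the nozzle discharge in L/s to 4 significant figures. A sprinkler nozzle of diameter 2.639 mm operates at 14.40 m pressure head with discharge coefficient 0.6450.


Approach: apply the orifice equation, Q = Cd*A*sqrt(2*g*h), A = pi*(d/2)^2.
A = pi*(2.639e-3/2)^2 = 5.46976e-06 m^2
Q = 0.6450 * 5.46976e-06 * sqrt(2*9.81*14.40) * 1000 = 0.05930 L/s
Therefore the nozzle discharge = 0.05930 L/s.


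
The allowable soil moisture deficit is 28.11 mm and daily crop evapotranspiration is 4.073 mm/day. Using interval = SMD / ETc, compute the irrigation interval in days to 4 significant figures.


interval = 28.11 / 4.073 = 6.902 days
Therefore the irrigation interval = 6.902 days.


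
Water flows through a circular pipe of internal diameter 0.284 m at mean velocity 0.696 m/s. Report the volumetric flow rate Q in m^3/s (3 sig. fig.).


Approach: apply the continuity equation for pipe flow, Q = A * v with A = pi*(D/2)^2.
A = pi*(0.284/2)^2 = 0.063347 m^2
Q = 0.063347 * 0.696 = 0.0441 m^3/s
Therefore the volumetric flow rate Q = 0.0441 m^3/s.


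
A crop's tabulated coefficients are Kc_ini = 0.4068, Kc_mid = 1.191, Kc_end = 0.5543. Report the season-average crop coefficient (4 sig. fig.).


Approach: apply a simple seasonal average, Kc_avg = (Kc_ini + Kc_mid + Kc_end)/3.
Kc_avg = (0.4068 + 1.191 + 0.5543)/3 = 0.7174
Therefore the season-average crop coefficient = 0.7174.


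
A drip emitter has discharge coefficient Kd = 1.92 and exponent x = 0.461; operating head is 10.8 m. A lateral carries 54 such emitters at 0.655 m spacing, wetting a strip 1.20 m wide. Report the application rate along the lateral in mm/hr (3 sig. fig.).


Approach: apply the emitter equation with a lateral mass balance, q = Kd*h^x; Q = n*q; rate = Q/(n*spacing*width).
Step 1 — single emitter flow (q = Kd*h^x):
  q = 1.92 * 10.8^0.461 = 5.7506 L/hr
Step 2 — total lateral flow: Q = 54 * 5.7506 = 310.53 L/hr
Step 3 — wetted area: A = 54 * 0.655 * 1.20 = 42.444 m^2
Step 4 — application rate: Q/A = 310.53/42.444 = 7.32 mm/hr
Therefore the application rate along the lateral = 7.32 mm/hr.


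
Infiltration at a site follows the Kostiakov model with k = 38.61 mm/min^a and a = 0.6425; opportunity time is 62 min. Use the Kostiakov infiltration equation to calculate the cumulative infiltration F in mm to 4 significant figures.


Approach: apply the Kostiakov infiltration equation, F = k*t^a.
F = 38.61 * 62^0.6425 = 547.4 mm
Therefore the cumulative infiltration F = 547.4 mm.


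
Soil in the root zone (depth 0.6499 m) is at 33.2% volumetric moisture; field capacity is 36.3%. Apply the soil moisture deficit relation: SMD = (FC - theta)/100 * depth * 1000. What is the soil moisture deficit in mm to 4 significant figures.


SMD = (36.3 - 33.2)/100 * 0.6499 * 1000 = 20.15 mm
Therefore the soil moisture deficit = 20.15 mm.


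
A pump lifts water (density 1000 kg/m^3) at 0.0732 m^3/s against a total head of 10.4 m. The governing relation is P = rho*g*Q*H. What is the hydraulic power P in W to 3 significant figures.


P = 1000 * 9.81 * 0.0732 * 10.4 = 7470 W
Therefore the hydraulic power P = 7470 W.


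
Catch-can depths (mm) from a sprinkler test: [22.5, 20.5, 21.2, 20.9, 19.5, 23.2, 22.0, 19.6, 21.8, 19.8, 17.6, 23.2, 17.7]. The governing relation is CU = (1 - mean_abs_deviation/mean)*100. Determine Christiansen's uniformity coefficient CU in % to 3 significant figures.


mean = 20.731 mm
mean |d_i - mean| = 1.4899 mm
CU = (1 - 1.4899/20.731)*100 = 92.8 %
Therefore Christiansen's uniformity coefficient CU = 92.8 %.


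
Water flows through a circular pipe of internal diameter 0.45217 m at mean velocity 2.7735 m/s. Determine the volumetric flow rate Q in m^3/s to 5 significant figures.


Approach: apply the continuity equation for pipe flow, Q = A * v with A = pi*(D/2)^2.
A = pi*(0.45217/2)^2 = 0.1605807 m^2
Q = 0.1605807 * 2.7735 = 0.44537 m^3/s
Therefore the volumetric flow rate Q = 0.44537 m^3/s.


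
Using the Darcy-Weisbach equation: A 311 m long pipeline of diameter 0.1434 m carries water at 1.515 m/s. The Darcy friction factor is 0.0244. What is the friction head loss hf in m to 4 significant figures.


Approach: apply the Darcy-Weisbach equation, hf = f*(L/D)*(v^2/(2g)).
hf = 0.0244 * (311/0.1434) * (1.515^2 / (2*9.81))
hf = 6.191 m
Therefore the friction head loss hf = 6.191 m.


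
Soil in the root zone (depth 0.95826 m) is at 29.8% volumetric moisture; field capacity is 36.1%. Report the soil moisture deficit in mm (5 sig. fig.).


Approach: apply the soil moisture deficit relation, SMD = (FC - theta)/100 * depth * 1000.
SMD = (36.1 - 29.8)/100 * 0.95826 * 1000 = 60.370 mm
Therefore the soil moisture deficit = 60.370 mm.


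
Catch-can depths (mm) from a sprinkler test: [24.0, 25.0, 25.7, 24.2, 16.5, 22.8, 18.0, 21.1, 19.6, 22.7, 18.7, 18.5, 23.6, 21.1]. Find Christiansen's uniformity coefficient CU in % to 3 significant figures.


Approach: apply Christiansen's uniformity coefficient, CU = (1 - mean_abs_deviation/mean)*100.
mean = 21.536 mm
mean |d_i - mean| = 2.4643 mm
CU = (1 - 2.4643/21.536)*100 = 88.6 %
Therefore Christiansen's uniformity coefficient CU = 88.6 %.


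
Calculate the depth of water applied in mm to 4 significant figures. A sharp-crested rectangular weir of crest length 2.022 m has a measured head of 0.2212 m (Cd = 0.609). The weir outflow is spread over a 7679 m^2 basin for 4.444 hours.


Approach: apply the rectangular weir equation with a volume-to-depth conversion, Q = (2/3)*Cd*L*sqrt(2g)*H^1.5; d = Q*t/A * 1000.
Step 1 — weir discharge:
  Q = (2/3)*0.609*2.022*sqrt(2*9.81)*0.2212^1.5 = 0.378298 m^3/s
Step 2 — volume: V = 0.378298 * 4.444*3600 = 6052.17 m^3
Step 3 — depth: d = V/A * 1000 = 6052.17/7679 * 1000 = 788.1 mm
Therefore the depth of water applied = 788.1 mm.


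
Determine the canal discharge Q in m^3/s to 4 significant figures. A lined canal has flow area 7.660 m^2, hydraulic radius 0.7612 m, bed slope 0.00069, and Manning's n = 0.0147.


Approach: apply Manning's equation, Q = (1/n)*A*R^(2/3)*S^(1/2).
Q = (1/0.0147) * 7.660 * 0.7612^(2/3) * 0.00069^(1/2) = 11.41 m^3/s
Therefore the canal discharge Q = 11.41 m^3/s.


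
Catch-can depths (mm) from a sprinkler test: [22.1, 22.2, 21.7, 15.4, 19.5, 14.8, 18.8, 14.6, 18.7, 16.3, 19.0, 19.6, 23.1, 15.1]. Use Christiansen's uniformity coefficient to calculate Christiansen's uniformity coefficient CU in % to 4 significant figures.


Approach: apply Christiansen's uniformity coefficient, CU = (1 - mean_abs_deviation/mean)*100.
mean = 18.6357 mm
mean |d_i - mean| = 2.42551 mm
CU = (1 - 2.42551/18.6357)*100 = 86.98 %
Therefore Christiansen's uniformity coefficient CU = 86.98 %.


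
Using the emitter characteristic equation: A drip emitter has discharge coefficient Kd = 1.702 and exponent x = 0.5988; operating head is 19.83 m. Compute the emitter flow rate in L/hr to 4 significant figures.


Approach: apply the emitter characteristic equation, q = Kd * h^x.
q = 1.702 * 19.83^0.5988 = 10.18 L/hr
Therefore the emitter flow rate = 10.18 L/hr.


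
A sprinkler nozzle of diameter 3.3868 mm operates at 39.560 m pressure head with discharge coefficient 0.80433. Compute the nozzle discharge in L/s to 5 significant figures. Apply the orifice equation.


Approach: apply the orifice equation, Q = Cd*A*sqrt(2*g*h), A = pi*(d/2)^2.
A = pi*(3.3868e-3/2)^2 = 9.008842e-06 m^2
Q = 0.80433 * 9.008842e-06 * sqrt(2*9.81*39.560) * 1000 = 0.20187 L/s
Therefore the nozzle discharge = 0.20187 L/s.


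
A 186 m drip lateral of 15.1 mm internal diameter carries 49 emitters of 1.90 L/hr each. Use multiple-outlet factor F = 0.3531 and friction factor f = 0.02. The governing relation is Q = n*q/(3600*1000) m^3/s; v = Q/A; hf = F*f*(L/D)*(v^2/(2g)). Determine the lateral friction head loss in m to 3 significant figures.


Q = 49*1.90/(3600*1000) = 2.5861e-05 m^3/s
A = pi*(15.1e-3/2)^2 = 1.7908e-04 m^2, so v = Q/A = 0.14441 m/s
hf = 0.3531*0.02*(186/0.0151)*(0.14441^2/(2*9.81)) = 0.0925 m
Therefore the lateral friction head loss = 0.0925 m.


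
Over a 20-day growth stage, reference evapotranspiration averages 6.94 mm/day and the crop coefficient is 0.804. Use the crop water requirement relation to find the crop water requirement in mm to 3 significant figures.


Approach: apply the crop water requirement relation, CWR = ET0 * Kc * days.
CWR = 6.94 * 0.804 * 20 = 112 mm
Therefore the crop water requirement = 112 mm.


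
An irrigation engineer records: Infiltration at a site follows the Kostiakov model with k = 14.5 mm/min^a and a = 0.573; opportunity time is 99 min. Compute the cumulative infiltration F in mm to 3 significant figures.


Approach: apply the Kostiakov infiltration equation, F = k*t^a.
F = 14.5 * 99^0.573 = 202 mm
Therefore the cumulative infiltration F = 202 mm.


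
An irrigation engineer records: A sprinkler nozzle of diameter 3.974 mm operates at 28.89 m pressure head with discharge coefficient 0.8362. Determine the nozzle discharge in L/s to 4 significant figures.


Approach: apply the orifice equation, Q = Cd*A*sqrt(2*g*h), A = pi*(d/2)^2.
A = pi*(3.974e-3/2)^2 = 1.24035e-05 m^2
Q = 0.8362 * 1.24035e-05 * sqrt(2*9.81*28.89) * 1000 = 0.2469 L/s
Therefore the nozzle discharge = 0.2469 L/s.


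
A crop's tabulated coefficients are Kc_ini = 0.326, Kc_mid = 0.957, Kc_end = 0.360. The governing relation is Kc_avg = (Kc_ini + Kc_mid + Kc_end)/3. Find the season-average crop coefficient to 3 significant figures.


Kc_avg = (0.326 + 0.957 + 0.360)/3 = 0.548
Therefore the season-average crop coefficient = 0.548.


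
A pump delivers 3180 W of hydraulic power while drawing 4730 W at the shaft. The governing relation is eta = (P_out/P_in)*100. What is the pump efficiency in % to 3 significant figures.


eta = (3180 / 4730) * 100 = 67.2 %
Therefore the pump efficiency = 67.2 %.


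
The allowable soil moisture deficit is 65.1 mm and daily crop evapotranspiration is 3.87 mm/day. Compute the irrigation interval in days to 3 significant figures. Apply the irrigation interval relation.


Approach: apply the irrigation interval relation, interval = SMD / ETc.
interval = 65.1 / 3.87 = 16.8 days
Therefore the irrigation interval = 16.8 days.


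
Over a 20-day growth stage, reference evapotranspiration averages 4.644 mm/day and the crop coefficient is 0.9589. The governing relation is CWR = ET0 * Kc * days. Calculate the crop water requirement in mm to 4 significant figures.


CWR = 4.644 * 0.9589 * 20 = 89.06 mm
Therefore the crop water requirement = 89.06 mm.


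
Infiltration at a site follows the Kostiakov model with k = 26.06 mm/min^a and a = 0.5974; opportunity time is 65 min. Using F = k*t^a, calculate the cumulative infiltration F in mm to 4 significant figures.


F = 26.06 * 65^0.5974 = 315.5 mm
Therefore the cumulative infiltration F = 315.5 mm.


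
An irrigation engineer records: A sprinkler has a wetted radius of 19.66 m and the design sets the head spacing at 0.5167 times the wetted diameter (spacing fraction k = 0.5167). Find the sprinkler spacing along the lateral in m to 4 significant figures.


Approach: apply the sprinkler spacing rule (spacing as a fraction of wetted diameter), S = k*(2*R).
S = 0.5167 * (2 * 19.66) = 20.32 m
Therefore the sprinkler spacing along the lateral = 20.32 m.


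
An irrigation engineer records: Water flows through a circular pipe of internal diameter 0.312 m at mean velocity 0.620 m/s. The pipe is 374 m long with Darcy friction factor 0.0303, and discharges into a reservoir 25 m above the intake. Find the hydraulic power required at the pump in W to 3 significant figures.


Approach: apply continuity + Darcy-Weisbach + hydraulic power, Q = A*v; hf = f*(L/D)*(v^2/(2g)); H = static + hf; P = rho*g*Q*H.
Step 1 — flow rate (continuity, Q = A*v):
  A = pi*(0.312/2)^2 = 0.076454 m^2
  Q = 0.076454 * 0.620 = 0.047401 m^3/s
Step 2 — friction head loss (Darcy-Weisbach):
  hf = 0.0303 * (374/0.312) * (0.620^2 / (2*9.81))
  hf = 0.71161 m
Step 3 — total head: H = 25 + 0.71161 = 25.712 m
Step 4 — hydraulic power (P = rho*g*Q*H):
  P = 1000 * 9.81 * 0.047401 * 25.712 = 12000 W
Therefore the hydraulic power required at the pump = 12000 W.


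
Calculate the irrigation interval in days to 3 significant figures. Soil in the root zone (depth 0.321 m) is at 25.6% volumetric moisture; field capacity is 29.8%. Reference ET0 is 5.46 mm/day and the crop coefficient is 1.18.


Approach: apply soil-water budget scheduling, SMD = (FC-theta)/100*depth*1000; ETc = ET0*Kc; interval = SMD/ETc.
Step 1 — soil moisture deficit:
  SMD = (29.8 - 25.6)/100 * 0.321 * 1000 = 13.482 mm
Step 2 — daily crop ET (ETc = ET0*Kc):
  ETc = 5.46 * 1.18 = 6.4428 mm/day
Step 3 — irrigation interval (SMD/ETc):
  interval = 13.482 / 6.4428 = 2.09 days
Therefore the irrigation interval = 2.09 days.


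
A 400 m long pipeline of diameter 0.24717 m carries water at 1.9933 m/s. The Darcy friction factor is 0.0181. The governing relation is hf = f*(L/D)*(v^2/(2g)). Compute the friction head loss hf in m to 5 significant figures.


hf = 0.0181 * (400/0.24717) * (1.9933^2 / (2*9.81))
hf = 5.9318 m
Therefore the friction head loss hf = 5.9318 m.


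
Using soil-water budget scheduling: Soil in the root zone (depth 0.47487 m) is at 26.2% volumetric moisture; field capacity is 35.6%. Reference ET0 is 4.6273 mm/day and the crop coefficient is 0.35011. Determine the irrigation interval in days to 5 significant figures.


Approach: apply soil-water budget scheduling, SMD = (FC-theta)/100*depth*1000; ETc = ET0*Kc; interval = SMD/ETc.
Step 1 — soil moisture deficit:
  SMD = (35.6 - 26.2)/100 * 0.47487 * 1000 = 44.63778 mm
Step 2 — daily crop ET (ETc = ET0*Kc):
  ETc = 4.6273 * 0.35011 = 1.620064 mm/day
Step 3 — irrigation interval (SMD/ETc):
  interval = 44.63778 / 1.620064 = 27.553 days
Therefore the irrigation interval = 27.553 days.


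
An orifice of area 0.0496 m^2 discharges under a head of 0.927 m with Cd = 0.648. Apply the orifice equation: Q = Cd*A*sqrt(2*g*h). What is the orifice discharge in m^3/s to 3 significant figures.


Q = 0.648 * 0.0496 * sqrt(2*9.81*0.927) = 0.137 m^3/s
Therefore the orifice discharge = 0.137 m^3/s.


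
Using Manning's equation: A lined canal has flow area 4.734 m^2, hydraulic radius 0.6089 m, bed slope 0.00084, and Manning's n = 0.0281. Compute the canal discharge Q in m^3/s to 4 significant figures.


Approach: apply Manning's equation, Q = (1/n)*A*R^(2/3)*S^(1/2).
Q = (1/0.0281) * 4.734 * 0.6089^(2/3) * 0.00084^(1/2) = 3.508 m^3/s
Therefore the canal discharge Q = 3.508 m^3/s.


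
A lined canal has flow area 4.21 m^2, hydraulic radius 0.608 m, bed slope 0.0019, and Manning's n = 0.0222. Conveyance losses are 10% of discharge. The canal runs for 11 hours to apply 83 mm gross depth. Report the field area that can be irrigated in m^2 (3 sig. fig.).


Approach: apply Manning's equation with a conveyance and depth budget, Q = (1/n)*A*R^(2/3)*S^(1/2); Q_field = Q*(1-loss); Area = Q_field*t/(d/1000).
Step 1 — canal discharge (Manning's equation):
  Q = (1/0.0222) * 4.21 * 0.608^(2/3) * 0.0019^(1/2) = 5.9326 m^3/s
Step 2 — delivered flow: Q_field = 5.9326*(1 - 10/100) = 5.3393 m^3/s
Step 3 — volume delivered: V = 5.3393 * 11*3600 = 211440 m^3
Step 4 — area served: A = V / (depth/1000) = 211440 / 0.083 = 2550000 m^2
Therefore the field area that can be irrigated = 2550000 m^2.


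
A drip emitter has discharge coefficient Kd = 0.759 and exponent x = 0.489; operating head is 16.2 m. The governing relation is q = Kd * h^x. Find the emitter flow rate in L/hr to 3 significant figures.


q = 0.759 * 16.2^0.489 = 2.96 L/hr
Therefore the emitter flow rate = 2.96 L/hr.


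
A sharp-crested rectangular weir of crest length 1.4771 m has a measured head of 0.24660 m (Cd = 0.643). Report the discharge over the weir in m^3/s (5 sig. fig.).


Approach: apply the rectangular weir equation, Q = (2/3)*Cd*L*sqrt(2g)*H^1.5.
Q = (2/3)*0.643*1.4771*sqrt(2*9.81)*0.24660^1.5 = 0.34345 m^3/s
Therefore the discharge over the weir = 0.34345 m^3/s.


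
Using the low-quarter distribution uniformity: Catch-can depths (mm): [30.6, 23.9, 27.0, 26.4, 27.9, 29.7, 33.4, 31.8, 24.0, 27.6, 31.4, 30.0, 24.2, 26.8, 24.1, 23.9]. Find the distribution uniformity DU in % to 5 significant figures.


Approach: apply the low-quarter distribution uniformity, DU = (mean of lowest quarter of readings / overall mean)*100.
sorted lowest 4 of 16: [23.9, 23.9, 24.0, 24.1] -> mean = 23.97500 mm
overall mean = 27.66875 mm
DU = (23.97500/27.66875)*100 = 86.650 %
Therefore the distribution uniformity DU = 86.650 %.


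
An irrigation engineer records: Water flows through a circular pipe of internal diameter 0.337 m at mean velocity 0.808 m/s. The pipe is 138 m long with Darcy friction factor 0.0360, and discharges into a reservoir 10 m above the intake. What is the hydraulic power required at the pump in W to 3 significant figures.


Approach: apply continuity + Darcy-Weisbach + hydraulic power, Q = A*v; hf = f*(L/D)*(v^2/(2g)); H = static + hf; P = rho*g*Q*H.
Step 1 — flow rate (continuity, Q = A*v):
  A = pi*(0.337/2)^2 = 0.089197 m^2
  Q = 0.089197 * 0.808 = 0.072071 m^3/s
Step 2 — friction head loss (Darcy-Weisbach):
  hf = 0.0360 * (138/0.337) * (0.808^2 / (2*9.81))
  hf = 0.49054 m
Step 3 — total head: H = 10 + 0.49054 = 10.491 m
Step 4 — hydraulic power (P = rho*g*Q*H):
  P = 1000 * 9.81 * 0.072071 * 10.491 = 7420 W
Therefore the hydraulic power required at the pump = 7420 W.


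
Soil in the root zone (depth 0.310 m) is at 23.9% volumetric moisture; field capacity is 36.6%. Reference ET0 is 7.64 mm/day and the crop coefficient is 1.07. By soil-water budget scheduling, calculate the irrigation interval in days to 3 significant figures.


Approach: apply soil-water budget scheduling, SMD = (FC-theta)/100*depth*1000; ETc = ET0*Kc; interval = SMD/ETc.
Step 1 — soil moisture deficit:
  SMD = (36.6 - 23.9)/100 * 0.310 * 1000 = 39.370 mm
Step 2 — daily crop ET (ETc = ET0*Kc):
  ETc = 7.64 * 1.07 = 8.1748 mm/day
Step 3 — irrigation interval (SMD/ETc):
  interval = 39.370 / 8.1748 = 4.82 days
Therefore the irrigation interval = 4.82 days.


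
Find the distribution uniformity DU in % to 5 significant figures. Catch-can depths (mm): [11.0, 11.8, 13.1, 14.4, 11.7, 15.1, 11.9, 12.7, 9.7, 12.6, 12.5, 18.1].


Approach: apply the low-quarter distribution uniformity, DU = (mean of lowest quarter of readings / overall mean)*100.
sorted lowest 3 of 12: [9.7, 11.0, 11.7] -> mean = 10.80000 mm
overall mean = 12.88333 mm
DU = (10.80000/12.88333)*100 = 83.829 %
Therefore the distribution uniformity DU = 83.829 %.


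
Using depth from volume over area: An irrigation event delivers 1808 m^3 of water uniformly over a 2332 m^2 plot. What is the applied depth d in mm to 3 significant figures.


Approach: apply depth from volume over area, d = (V/A)*1000.
d = (1808 / 2332) * 1000 = 775 mm
Therefore the applied depth d = 775 mm.


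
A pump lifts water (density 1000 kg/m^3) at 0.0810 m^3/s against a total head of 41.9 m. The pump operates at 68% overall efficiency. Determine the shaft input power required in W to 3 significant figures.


Approach: apply hydraulic power then efficiency conversion, P = rho*g*Q*H; P_in = P/eta.
Step 1 — hydraulic power (P = rho*g*Q*H):
  P = 1000 * 9.81 * 0.0810 * 41.9 = 33294 W
Step 2 — input power: P_in = P/eta = 33294 / 0.68 = 49000 W
Therefore the shaft input power required = 49000 W.


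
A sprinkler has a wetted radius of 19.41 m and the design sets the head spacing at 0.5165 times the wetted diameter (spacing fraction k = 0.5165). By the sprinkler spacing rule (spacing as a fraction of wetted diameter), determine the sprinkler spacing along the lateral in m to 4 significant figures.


Approach: apply the sprinkler spacing rule (spacing as a fraction of wetted diameter), S = k*(2*R).
S = 0.5165 * (2 * 19.41) = 20.05 m
Therefore the sprinkler spacing along the lateral = 20.05 m.


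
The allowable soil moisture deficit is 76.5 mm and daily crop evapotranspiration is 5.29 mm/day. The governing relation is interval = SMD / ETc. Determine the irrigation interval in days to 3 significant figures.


interval = 76.5 / 5.29 = 14.5 days
Therefore the irrigation interval = 14.5 days.


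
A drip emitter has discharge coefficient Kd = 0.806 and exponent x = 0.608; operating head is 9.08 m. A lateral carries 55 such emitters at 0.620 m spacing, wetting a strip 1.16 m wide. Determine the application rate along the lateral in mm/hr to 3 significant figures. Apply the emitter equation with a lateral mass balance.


Approach: apply the emitter equation with a lateral mass balance, q = Kd*h^x; Q = n*q; rate = Q/(n*spacing*width).
Step 1 — single emitter flow (q = Kd*h^x):
  q = 0.806 * 9.08^0.608 = 3.0821 L/hr
Step 2 — total lateral flow: Q = 55 * 3.0821 = 169.52 L/hr
Step 3 — wetted area: A = 55 * 0.620 * 1.16 = 39.556 m^2
Step 4 — application rate: Q/A = 169.52/39.556 = 4.29 mm/hr
Therefore the application rate along the lateral = 4.29 mm/hr.


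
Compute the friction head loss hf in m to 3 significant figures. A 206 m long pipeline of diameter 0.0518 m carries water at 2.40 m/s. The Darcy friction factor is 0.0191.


Approach: apply the Darcy-Weisbach equation, hf = f*(L/D)*(v^2/(2g)).
hf = 0.0191 * (206/0.0518) * (2.40^2 / (2*9.81))
hf = 22.3 m
Therefore the friction head loss hf = 22.3 m.


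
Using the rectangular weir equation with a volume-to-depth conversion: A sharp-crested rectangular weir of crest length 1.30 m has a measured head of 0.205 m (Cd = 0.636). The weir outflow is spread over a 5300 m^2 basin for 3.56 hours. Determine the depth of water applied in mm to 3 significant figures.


Approach: apply the rectangular weir equation with a volume-to-depth conversion, Q = (2/3)*Cd*L*sqrt(2g)*H^1.5; d = Q*t/A * 1000.
Step 1 — weir discharge:
  Q = (2/3)*0.636*1.30*sqrt(2*9.81)*0.205^1.5 = 0.22662 m^3/s
Step 2 — volume: V = 0.22662 * 3.56*3600 = 2904.3 m^3
Step 3 — depth: d = V/A * 1000 = 2904.3/5300 * 1000 = 548 mm
Therefore the depth of water applied = 548 mm.


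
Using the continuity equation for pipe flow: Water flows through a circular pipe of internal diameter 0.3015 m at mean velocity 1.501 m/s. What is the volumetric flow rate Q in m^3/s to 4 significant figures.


Approach: apply the continuity equation for pipe flow, Q = A * v with A = pi*(D/2)^2.
A = pi*(0.3015/2)^2 = 0.0713945 m^2
Q = 0.0713945 * 1.501 = 0.1072 m^3/s
Therefore the volumetric flow rate Q = 0.1072 m^3/s.


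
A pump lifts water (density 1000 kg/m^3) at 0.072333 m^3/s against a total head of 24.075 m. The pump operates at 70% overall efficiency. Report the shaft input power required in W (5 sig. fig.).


Approach: apply hydraulic power then efficiency conversion, P = rho*g*Q*H; P_in = P/eta.
Step 1 — hydraulic power (P = rho*g*Q*H):
  P = 1000 * 9.81 * 0.072333 * 24.075 = 17083.30 W
Step 2 — input power: P_in = P/eta = 17083.30 / 0.7 = 24405 W
Therefore the shaft input power required = 24405 W.


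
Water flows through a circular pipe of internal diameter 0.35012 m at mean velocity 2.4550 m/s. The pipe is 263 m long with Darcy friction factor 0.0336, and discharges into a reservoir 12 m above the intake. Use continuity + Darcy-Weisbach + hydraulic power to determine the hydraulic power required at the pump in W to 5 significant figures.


Approach: apply continuity + Darcy-Weisbach + hydraulic power, Q = A*v; hf = f*(L/D)*(v^2/(2g)); H = static + hf; P = rho*g*Q*H.
Step 1 — flow rate (continuity, Q = A*v):
  A = pi*(0.35012/2)^2 = 0.09627726 m^2
  Q = 0.09627726 * 2.4550 = 0.2363607 m^3/s
Step 2 — friction head loss (Darcy-Weisbach):
  hf = 0.0336 * (263/0.35012) * (2.4550^2 / (2*9.81))
  hf = 7.753220 m
Step 3 — total head: H = 12 + 7.753220 = 19.75322 m
Step 4 — hydraulic power (P = rho*g*Q*H):
  P = 1000 * 9.81 * 0.2363607 * 19.75322 = 45802 W
Therefore the hydraulic power required at the pump = 45802 W.


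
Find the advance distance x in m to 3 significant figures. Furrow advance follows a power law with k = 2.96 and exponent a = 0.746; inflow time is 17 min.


Approach: apply the power-law advance function, x = k*t^a.
x = 2.96 * 17^0.746 = 24.5 m
Therefore the advance distance x = 24.5 m.


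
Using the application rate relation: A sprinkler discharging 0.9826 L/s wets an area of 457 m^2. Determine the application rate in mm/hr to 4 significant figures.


Approach: apply the application rate relation, rate = (Q/A)*3600.
rate = (0.9826 / 457) * 3600 = 7.740 mm/hr
Therefore the application rate = 7.740 mm/hr.


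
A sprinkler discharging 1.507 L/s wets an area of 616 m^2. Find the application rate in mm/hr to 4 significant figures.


Approach: apply the application rate relation, rate = (Q/A)*3600.
rate = (1.507 / 616) * 3600 = 8.807 mm/hr
Therefore the application rate = 8.807 mm/hr.


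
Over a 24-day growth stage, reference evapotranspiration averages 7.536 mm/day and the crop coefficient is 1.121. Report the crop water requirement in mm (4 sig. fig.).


Approach: apply the crop water requirement relation, CWR = ET0 * Kc * days.
CWR = 7.536 * 1.121 * 24 = 202.7 mm
Therefore the crop water requirement = 202.7 mm.
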